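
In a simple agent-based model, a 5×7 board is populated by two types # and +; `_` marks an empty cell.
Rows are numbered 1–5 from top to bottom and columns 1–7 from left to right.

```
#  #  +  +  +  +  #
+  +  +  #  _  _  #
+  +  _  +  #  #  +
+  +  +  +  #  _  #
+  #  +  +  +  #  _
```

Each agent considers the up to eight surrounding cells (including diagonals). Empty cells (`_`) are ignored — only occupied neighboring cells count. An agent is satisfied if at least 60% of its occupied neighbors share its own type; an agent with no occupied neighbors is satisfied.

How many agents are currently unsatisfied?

(1,1)# 1/3 unhappy
(1,2)# 1/5 unhappy
(1,3)+ 3/5 ok
(1,4)+ 3/4 ok
(1,5)+ 2/3 ok
(1,6)+ 1/3 unhappy
(1,7)# 1/2 unhappy
(2,1)+ 3/5 ok
(2,2)+ 5/7 ok
(2,3)+ 5/7 ok
(2,4)# 1/6 unhappy
(2,7)# 2/4 unhappy
(3,1)+ 5/5 ok
(3,2)+ 7/7 ok
(3,4)+ 3/6 unhappy
(3,5)# 3/5 ok
(3,6)# 4/5 ok
(3,7)+ 0/3 unhappy
(4,1)+ 4/5 ok
(4,2)+ 6/7 ok
(4,3)+ 6/7 ok
(4,4)+ 5/7 ok
(4,5)# 3/7 unhappy
(4,7)# 2/3 ok
(5,1)+ 2/3 ok
(5,2)# 0/5 unhappy
(5,3)+ 4/5 ok
(5,4)+ 4/5 ok
(5,5)+ 2/4 unhappy
(5,6)# 2/3 ok
Unsatisfied: (1,1), (1,2), (1,6), (1,7), (2,4), (2,7), (3,4), (3,7), (4,5), (5,2), (5,5) — 11 in total.

11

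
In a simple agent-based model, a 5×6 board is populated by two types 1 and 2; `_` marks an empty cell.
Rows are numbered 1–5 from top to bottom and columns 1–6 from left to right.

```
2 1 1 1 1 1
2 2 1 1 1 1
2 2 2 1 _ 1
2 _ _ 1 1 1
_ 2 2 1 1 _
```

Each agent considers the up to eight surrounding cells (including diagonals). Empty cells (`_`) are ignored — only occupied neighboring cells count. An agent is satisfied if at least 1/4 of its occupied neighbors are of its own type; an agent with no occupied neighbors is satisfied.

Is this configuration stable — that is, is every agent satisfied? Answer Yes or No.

Row 1: (1,1)2 2/3 satisfied · (1,2)1 2/5 satisfied · (1,3)1 4/5 satisfied · (1,4)1 5/5 satisfied · (1,5)1 5/5 satisfied · (1,6)1 3/3 satisfied
Row 2: (2,1)2 4/5 satisfied · (2,2)2 5/8 satisfied · (2,3)1 5/8 satisfied · (2,4)1 6/7 satisfied · (2,5)1 7/7 satisfied · (2,6)1 4/4 satisfied
Row 3: (3,1)2 4/4 satisfied · (3,2)2 5/6 satisfied · (3,3)2 2/6 satisfied · (3,4)1 5/6 satisfied · (3,6)1 4/4 satisfied
Row 4: (4,1)2 3/3 satisfied · (4,4)1 4/6 satisfied · (4,5)1 6/6 satisfied · (4,6)1 3/3 satisfied
Row 5: (5,2)2 2/2 satisfied · (5,3)2 1/3 satisfied · (5,4)1 3/4 satisfied · (5,5)1 4/4 satisfied
All meet the threshold, so the configuration is stable.

Yes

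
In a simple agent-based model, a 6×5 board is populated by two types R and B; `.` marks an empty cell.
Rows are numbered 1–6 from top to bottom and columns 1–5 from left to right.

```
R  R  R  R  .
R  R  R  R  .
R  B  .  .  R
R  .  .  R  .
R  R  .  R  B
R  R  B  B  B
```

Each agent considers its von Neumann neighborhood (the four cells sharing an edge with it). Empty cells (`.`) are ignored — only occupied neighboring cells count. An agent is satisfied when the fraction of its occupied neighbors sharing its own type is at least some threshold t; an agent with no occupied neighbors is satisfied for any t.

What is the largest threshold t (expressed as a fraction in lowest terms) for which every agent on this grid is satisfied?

0/1

Row 1: (1,1)R 2/2 · (1,2)R 3/3 · (1,3)R 3/3 · (1,4)R 2/2
Row 2: (2,1)R 3/3 · (2,2)R 3/4 · (2,3)R 3/3 · (2,4)R 2/2
Row 3: (3,1)R 2/3 · (3,2)B 0/2 · (3,5)R — no occupied neighbors
Row 4: (4,1)R 2/2 · (4,4)R 1/1
Row 5: (5,1)R 3/3 · (5,2)R 2/2 · (5,4)R 1/3 · (5,5)B 1/2
Row 6: (6,1)R 2/2 · (6,2)R 2/3 · (6,3)B 1/2 · (6,4)B 2/3 · (6,5)B 2/2
The smallest same-type fraction is 0/2 at (3,2), which reduces to 0/1. Any threshold above that leaves this agent unsatisfied.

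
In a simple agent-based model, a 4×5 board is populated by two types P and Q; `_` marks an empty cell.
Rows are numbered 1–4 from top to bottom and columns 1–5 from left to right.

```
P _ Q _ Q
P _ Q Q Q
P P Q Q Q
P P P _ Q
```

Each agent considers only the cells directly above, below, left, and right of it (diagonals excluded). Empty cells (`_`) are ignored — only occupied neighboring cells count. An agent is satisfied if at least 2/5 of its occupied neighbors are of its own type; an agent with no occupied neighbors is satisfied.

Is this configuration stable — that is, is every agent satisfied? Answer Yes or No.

Yes

(1,1)P 1/1 ok
(1,3)Q 1/1 ok
(1,5)Q 1/1 ok
(2,1)P 2/2 ok
(2,3)Q 3/3 ok
(2,4)Q 3/3 ok
(2,5)Q 3/3 ok
(3,1)P 3/3 ok
(3,2)P 2/3 ok
(3,3)Q 2/4 ok
(3,4)Q 3/3 ok
(3,5)Q 3/3 ok
(4,1)P 2/2 ok
(4,2)P 3/3 ok
(4,3)P 1/2 ok
(4,5)Q 1/1 ok
All meet the threshold, so the configuration is stable.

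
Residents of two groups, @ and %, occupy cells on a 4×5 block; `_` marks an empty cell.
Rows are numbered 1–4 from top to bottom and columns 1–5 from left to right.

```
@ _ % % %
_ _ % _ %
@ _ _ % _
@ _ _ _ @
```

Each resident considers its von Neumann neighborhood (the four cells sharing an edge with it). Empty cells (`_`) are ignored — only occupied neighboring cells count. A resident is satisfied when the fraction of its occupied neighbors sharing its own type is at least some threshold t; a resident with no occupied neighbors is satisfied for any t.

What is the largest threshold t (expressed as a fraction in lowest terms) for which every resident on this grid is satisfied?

1/1

(1,1)@ — no occupied neighbors
(1,3)% 2/2
(1,4)% 2/2
(1,5)% 2/2
(2,3)% 1/1
(2,5)% 1/1
(3,1)@ 1/1
(3,4)% — no occupied neighbors
(4,1)@ 1/1
(4,5)@ — no occupied neighbors
The smallest same-type fraction is 2/2 at (1,3), which reduces to 1/1. Any threshold above that leaves this resident unsatisfied.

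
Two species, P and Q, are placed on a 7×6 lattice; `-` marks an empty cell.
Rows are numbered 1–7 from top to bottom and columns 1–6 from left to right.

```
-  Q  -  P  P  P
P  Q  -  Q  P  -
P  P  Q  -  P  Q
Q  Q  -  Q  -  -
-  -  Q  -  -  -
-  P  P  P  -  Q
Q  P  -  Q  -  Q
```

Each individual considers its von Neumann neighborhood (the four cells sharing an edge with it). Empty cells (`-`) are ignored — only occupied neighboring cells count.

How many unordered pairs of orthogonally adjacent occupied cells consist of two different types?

11

Scan each occupied cell's neighbors to the right and below so each pair is counted once.
Row 1: Q(1,2)–Q(2,2)= P(1,4)–P(1,5)= P(1,4)–Q(2,4)≠ P(1,5)–P(1,6)= P(1,5)–P(2,5)=  → 1/5 unlike.
Row 2: P(2,1)–Q(2,2)≠ P(2,1)–P(3,1)= Q(2,2)–P(3,2)≠ Q(2,4)–P(2,5)≠ P(2,5)–P(3,5)=  → 3/5 unlike.
Row 3: P(3,1)–P(3,2)= P(3,1)–Q(4,1)≠ P(3,2)–Q(3,3)≠ P(3,2)–Q(4,2)≠ P(3,5)–Q(3,6)≠  → 4/5 unlike.
Row 4: Q(4,1)–Q(4,2)=  → 0/1 unlike.
Row 5: Q(5,3)–P(6,3)≠  → 1/1 unlike.
Row 6: P(6,2)–P(6,3)= P(6,2)–P(7,2)= P(6,3)–P(6,4)= P(6,4)–Q(7,4)≠ Q(6,6)–Q(7,6)=  → 1/5 unlike.
Row 7: Q(7,1)–P(7,2)≠  → 1/1 unlike.
Total adjacent occupied pairs: 23; unlike-type pairs: 11.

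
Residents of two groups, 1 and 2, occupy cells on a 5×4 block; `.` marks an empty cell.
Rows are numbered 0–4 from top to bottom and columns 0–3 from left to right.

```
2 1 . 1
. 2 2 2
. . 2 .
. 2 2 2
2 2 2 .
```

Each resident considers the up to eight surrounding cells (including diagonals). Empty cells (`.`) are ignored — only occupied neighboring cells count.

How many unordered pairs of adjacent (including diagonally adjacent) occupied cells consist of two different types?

Scan each occupied cell's neighbors to the right and below (and the two forward diagonals) so each pair is counted once.
Row 0: 2(0,0)–1(0,1)≠ 2(0,0)–2(1,1)= 1(0,1)–2(1,1)≠ 1(0,1)–2(1,2)≠ 1(0,3)–2(1,3)≠ 1(0,3)–2(1,2)≠  → 5/6 unlike.
Row 1: 2(1,1)–2(1,2)= 2(1,1)–2(2,2)= 2(1,2)–2(1,3)= 2(1,2)–2(2,2)= 2(1,3)–2(2,2)=  → 0/5 unlike.
Row 2: 2(2,2)–2(3,2)= 2(2,2)–2(3,3)= 2(2,2)–2(3,1)=  → 0/3 unlike.
Row 3: 2(3,1)–2(3,2)= 2(3,1)–2(4,1)= 2(3,1)–2(4,2)= 2(3,1)–2(4,0)= 2(3,2)–2(3,3)= 2(3,2)–2(4,2)= 2(3,2)–2(4,1)= 2(3,3)–2(4,2)=  → 0/8 unlike.
Row 4: 2(4,0)–2(4,1)= 2(4,1)–2(4,2)=  → 0/2 unlike.
Total adjacent occupied pairs: 24; unlike-type pairs: 5.

5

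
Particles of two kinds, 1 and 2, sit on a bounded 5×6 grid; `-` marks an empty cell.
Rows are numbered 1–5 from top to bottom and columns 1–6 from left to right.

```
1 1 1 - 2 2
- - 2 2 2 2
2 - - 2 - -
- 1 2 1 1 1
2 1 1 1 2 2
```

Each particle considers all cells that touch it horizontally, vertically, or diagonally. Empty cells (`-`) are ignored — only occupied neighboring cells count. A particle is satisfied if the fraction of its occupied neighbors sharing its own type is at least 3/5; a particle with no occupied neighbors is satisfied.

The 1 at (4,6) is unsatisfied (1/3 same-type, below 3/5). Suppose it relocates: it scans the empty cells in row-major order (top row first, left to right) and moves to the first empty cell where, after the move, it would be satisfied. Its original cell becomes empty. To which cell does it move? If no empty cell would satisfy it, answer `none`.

(2,1)

Vacating (4,6). Empty cells in order:
  (1,4): 1/5 same-type → still unsatisfied.
  (2,1): 2/3 same-type → satisfied — stop here.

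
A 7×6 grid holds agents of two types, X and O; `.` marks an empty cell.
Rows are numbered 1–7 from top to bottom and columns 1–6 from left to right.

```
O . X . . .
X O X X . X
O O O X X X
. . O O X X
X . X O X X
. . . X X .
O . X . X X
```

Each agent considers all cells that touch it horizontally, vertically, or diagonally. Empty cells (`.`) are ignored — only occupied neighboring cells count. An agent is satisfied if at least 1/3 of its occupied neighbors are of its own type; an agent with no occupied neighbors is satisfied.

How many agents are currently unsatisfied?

3

(1,1)O 1/2 satisfied
(1,3)X 2/3 satisfied
(2,1)X 0/4 not
(2,2)O 4/7 satisfied
(2,3)X 3/6 satisfied
(2,4)X 4/5 satisfied
(2,6)X 2/2 satisfied
(3,1)O 2/3 satisfied
(3,2)O 4/6 satisfied
(3,3)O 4/7 satisfied
(3,4)X 4/7 satisfied
(3,5)X 6/7 satisfied
(3,6)X 4/4 satisfied
(4,3)O 4/6 satisfied
(4,4)O 3/8 satisfied
(4,5)X 6/8 satisfied
(4,6)X 5/5 satisfied
(5,1)X 0/0 satisfied
(5,3)X 1/4 not
(5,4)O 2/7 not
(5,5)X 5/7 satisfied
(5,6)X 4/4 satisfied
(6,4)X 5/6 satisfied
(6,5)X 5/6 satisfied
(7,1)O 0/0 satisfied
(7,3)X 1/1 satisfied
(7,5)X 3/3 satisfied
(7,6)X 2/2 satisfied
Unsatisfied: (2,1), (5,3), (5,4) — 3 in total.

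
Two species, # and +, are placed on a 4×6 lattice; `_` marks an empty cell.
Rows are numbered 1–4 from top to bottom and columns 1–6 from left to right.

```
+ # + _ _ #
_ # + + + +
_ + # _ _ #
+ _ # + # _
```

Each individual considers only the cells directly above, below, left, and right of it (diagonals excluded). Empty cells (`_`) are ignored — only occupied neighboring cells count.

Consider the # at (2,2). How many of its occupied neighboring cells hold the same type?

Occupied neighbors of (2,2): (1,2)=#, (3,2)=+, (2,3)=+.
Same type (#): 1 of 3.

1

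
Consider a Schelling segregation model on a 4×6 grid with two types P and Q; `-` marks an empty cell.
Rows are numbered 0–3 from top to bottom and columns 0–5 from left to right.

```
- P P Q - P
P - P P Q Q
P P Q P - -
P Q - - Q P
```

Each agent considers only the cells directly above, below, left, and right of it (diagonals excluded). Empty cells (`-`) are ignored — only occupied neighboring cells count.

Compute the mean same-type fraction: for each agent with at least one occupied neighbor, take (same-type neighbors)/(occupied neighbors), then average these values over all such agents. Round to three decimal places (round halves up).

Row 0: (0,1)P 1/1 · (0,2)P 2/3 · (0,3)Q 0/2 · (0,5)P 0/1
Row 1: (1,0)P 1/1 · (1,2)P 2/3 · (1,3)P 2/4 · (1,4)Q 1/2 · (1,5)Q 1/2
Row 2: (2,0)P 3/3 · (2,1)P 1/3 · (2,2)Q 0/3 · (2,3)P 1/2
Row 3: (3,0)P 1/2 · (3,1)Q 0/2 · (3,4)Q 0/1 · (3,5)P 0/1
Sum over 17 agents: 1/1 + 2/3 + 0/2 + 0/1 + 1/1 + 2/3 + 2/4 + 1/2 + 1/2 + 3/3 + 1/3 + 0/3 + 1/2 + 1/2 + 0/2 + 0/1 + 0/1 = 43/6; mean = 43/6 ÷ 17 = 43/102 = 0.421568… → 0.422.

0.422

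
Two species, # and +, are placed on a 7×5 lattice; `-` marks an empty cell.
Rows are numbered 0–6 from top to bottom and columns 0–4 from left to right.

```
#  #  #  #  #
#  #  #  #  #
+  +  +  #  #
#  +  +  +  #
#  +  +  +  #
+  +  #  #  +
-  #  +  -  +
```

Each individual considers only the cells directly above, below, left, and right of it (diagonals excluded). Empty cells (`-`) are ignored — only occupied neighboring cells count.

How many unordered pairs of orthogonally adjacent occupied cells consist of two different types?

19

Scan each occupied cell's neighbors to the right and below so each pair is counted once.
From row 0: 0 unlike of 9 pairs (running 0/9).
From row 1: 3 unlike of 9 pairs (running 3/18).
From row 2: 3 unlike of 9 pairs (running 6/27).
From row 3: 2 unlike of 9 pairs (running 8/36).
From row 4: 6 unlike of 9 pairs (running 14/45).
From row 5: 4 unlike of 7 pairs (running 18/52).
From row 6: 1 unlike of 1 pairs (running 19/53).
Total adjacent occupied pairs: 53; unlike-type pairs: 19.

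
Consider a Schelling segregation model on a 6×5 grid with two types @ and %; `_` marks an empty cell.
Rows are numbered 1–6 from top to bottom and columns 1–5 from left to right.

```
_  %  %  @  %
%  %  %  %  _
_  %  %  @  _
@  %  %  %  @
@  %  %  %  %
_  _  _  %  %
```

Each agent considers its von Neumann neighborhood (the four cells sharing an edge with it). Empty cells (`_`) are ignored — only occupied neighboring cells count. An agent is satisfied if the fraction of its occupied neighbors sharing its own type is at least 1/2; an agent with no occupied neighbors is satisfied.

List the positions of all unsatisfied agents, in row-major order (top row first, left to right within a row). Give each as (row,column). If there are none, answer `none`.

Row 1: (1,2)% 2/2 satisfied · (1,3)% 2/3 satisfied · (1,4)@ 0/3 not · (1,5)% 0/1 not
Row 2: (2,1)% 1/1 satisfied · (2,2)% 4/4 satisfied · (2,3)% 4/4 satisfied · (2,4)% 1/3 not
Row 3: (3,2)% 3/3 satisfied · (3,3)% 3/4 satisfied · (3,4)@ 0/3 not
Row 4: (4,1)@ 1/2 satisfied · (4,2)% 3/4 satisfied · (4,3)% 4/4 satisfied · (4,4)% 2/4 satisfied · (4,5)@ 0/2 not
Row 5: (5,1)@ 1/2 satisfied · (5,2)% 2/3 satisfied · (5,3)% 3/3 satisfied · (5,4)% 4/4 satisfied · (5,5)% 2/3 satisfied
Row 6: (6,4)% 2/2 satisfied · (6,5)% 2/2 satisfied

(1,4), (1,5), (2,4), (3,4), (4,5)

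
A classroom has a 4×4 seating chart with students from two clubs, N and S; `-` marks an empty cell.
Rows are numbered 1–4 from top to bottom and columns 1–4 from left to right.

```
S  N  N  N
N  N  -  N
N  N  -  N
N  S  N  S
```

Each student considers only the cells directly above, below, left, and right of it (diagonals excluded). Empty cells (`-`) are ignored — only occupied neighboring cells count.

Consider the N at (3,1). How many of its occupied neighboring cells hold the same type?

3

Occupied neighbors of (3,1): (2,1)=N, (4,1)=N, (3,2)=N.
Same type (N): 3 of 3.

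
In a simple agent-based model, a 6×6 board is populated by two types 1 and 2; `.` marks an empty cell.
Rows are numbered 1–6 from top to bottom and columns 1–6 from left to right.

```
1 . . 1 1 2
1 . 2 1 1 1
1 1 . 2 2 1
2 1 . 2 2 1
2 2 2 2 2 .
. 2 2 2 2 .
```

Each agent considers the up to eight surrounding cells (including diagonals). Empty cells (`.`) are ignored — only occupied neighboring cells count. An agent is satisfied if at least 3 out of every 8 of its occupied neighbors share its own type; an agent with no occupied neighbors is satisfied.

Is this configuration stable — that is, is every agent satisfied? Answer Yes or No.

No

(1,1)1 1/1 ok
(1,4)1 3/4 ok
(1,5)1 4/5 ok
(1,6)2 0/3 unhappy
(2,1)1 3/3 ok
(2,3)2 1/4 unhappy
(2,4)1 3/6 ok
(2,5)1 5/8 ok
(2,6)1 3/5 ok
(3,1)1 3/4 ok
(3,2)1 3/5 ok
(3,4)2 4/6 ok
(3,5)2 3/8 ok
(3,6)1 3/5 ok
(4,1)2 2/5 ok
(4,2)1 2/6 unhappy
(4,4)2 6/6 ok
(4,5)2 5/7 ok
(4,6)1 1/4 unhappy
(5,1)2 3/4 ok
(5,2)2 5/6 ok
(5,3)2 6/7 ok
(5,4)2 7/7 ok
(5,5)2 5/6 ok
(6,2)2 4/4 ok
(6,3)2 5/5 ok
(6,4)2 5/5 ok
(6,5)2 3/3 ok
For instance (1,6) has only 0/3 same-type neighbors, below 3/8.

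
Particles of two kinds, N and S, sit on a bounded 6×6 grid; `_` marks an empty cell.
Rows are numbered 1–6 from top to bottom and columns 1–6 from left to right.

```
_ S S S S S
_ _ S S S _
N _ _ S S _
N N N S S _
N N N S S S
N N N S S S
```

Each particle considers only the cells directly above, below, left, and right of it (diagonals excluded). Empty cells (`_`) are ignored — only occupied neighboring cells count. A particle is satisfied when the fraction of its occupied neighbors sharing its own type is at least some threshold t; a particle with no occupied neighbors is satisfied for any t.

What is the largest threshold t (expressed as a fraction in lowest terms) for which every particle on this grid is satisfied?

(1,2)S 1/1
(1,3)S 3/3
(1,4)S 3/3
(1,5)S 3/3
(1,6)S 1/1
(2,3)S 2/2
(2,4)S 4/4
(2,5)S 3/3
(3,1)N 1/1
(3,4)S 3/3
(3,5)S 3/3
(4,1)N 3/3
(4,2)N 3/3
(4,3)N 2/3
(4,4)S 3/4
(4,5)S 3/3
(5,1)N 3/3
(5,2)N 4/4
(5,3)N 3/4
(5,4)S 3/4
(5,5)S 4/4
(5,6)S 2/2
(6,1)N 2/2
(6,2)N 3/3
(6,3)N 2/3
(6,4)S 2/3
(6,5)S 3/3
(6,6)S 2/2
The smallest same-type fraction is 2/3 at (4,3), which reduces to 2/3. Any threshold above that leaves this particle unsatisfied.

2/3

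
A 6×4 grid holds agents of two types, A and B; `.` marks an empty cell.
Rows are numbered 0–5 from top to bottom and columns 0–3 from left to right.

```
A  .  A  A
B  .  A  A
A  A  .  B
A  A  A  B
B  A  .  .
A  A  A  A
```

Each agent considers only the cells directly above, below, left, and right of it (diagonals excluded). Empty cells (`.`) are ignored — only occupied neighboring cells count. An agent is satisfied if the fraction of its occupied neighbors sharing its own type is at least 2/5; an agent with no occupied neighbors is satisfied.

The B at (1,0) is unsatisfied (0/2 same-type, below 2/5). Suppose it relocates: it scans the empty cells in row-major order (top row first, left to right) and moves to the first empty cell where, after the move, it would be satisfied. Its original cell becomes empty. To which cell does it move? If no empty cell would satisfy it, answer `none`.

(4,3)

Vacating (1,0). Empty cells in order:
  (0,1): 0/2 same-type → still unsatisfied.
  (1,1): 0/2 same-type → still unsatisfied.
  (2,2): 1/4 same-type → still unsatisfied.
  (4,2): 0/3 same-type → still unsatisfied.
  (4,3): 1/2 same-type → satisfied — stop here.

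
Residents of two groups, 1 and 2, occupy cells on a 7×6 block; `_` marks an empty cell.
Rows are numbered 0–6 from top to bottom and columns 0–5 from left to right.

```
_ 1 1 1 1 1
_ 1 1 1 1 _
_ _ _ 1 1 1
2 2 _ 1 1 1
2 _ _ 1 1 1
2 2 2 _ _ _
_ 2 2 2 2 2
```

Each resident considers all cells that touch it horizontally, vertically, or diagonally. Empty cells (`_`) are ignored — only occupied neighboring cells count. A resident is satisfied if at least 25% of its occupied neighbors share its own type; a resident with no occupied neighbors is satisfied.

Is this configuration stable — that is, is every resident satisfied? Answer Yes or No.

(0,1)1 3/3 ok
(0,2)1 5/5 ok
(0,3)1 5/5 ok
(0,4)1 4/4 ok
(0,5)1 2/2 ok
(1,1)1 3/3 ok
(1,2)1 6/6 ok
(1,3)1 7/7 ok
(1,4)1 7/7 ok
(2,3)1 6/6 ok
(2,4)1 7/7 ok
(2,5)1 4/4 ok
(3,0)2 2/2 ok
(3,1)2 2/2 ok
(3,3)1 5/5 ok
(3,4)1 8/8 ok
(3,5)1 5/5 ok
(4,0)2 4/4 ok
(4,3)1 3/4 ok
(4,4)1 5/5 ok
(4,5)1 3/3 ok
(5,0)2 3/3 ok
(5,1)2 5/5 ok
(5,2)2 4/5 ok
(6,1)2 4/4 ok
(6,2)2 4/4 ok
(6,3)2 3/3 ok
(6,4)2 2/2 ok
(6,5)2 1/1 ok
All meet the threshold, so the configuration is stable.

Yes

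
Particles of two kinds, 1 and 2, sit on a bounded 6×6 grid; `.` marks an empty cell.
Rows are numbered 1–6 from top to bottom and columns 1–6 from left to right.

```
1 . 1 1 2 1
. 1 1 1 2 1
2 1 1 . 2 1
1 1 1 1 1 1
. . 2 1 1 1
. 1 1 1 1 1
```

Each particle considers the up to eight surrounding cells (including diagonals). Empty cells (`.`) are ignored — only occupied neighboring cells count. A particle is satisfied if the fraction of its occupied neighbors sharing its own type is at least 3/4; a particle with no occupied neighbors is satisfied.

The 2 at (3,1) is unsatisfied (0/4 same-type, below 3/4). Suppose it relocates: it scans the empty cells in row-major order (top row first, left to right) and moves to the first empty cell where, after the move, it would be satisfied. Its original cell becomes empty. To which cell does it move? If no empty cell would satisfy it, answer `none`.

Vacating (3,1). Empty cells in order:
  (1,2): 0/4 same-type → still unsatisfied.
  (2,1): 0/3 same-type → still unsatisfied.
  (3,4): 2/8 same-type → still unsatisfied.
  (5,1): 0/3 same-type → still unsatisfied.
  (5,2): 1/6 same-type → still unsatisfied.
  (6,1): 0/1 same-type → still unsatisfied.

none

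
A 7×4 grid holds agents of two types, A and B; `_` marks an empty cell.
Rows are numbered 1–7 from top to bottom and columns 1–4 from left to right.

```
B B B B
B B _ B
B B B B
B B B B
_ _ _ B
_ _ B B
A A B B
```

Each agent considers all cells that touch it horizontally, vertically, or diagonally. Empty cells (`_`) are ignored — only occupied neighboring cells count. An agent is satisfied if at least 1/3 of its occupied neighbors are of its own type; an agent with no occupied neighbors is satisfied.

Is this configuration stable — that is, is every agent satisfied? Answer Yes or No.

Yes

(1,1)B 3/3 ok
(1,2)B 4/4 ok
(1,3)B 4/4 ok
(1,4)B 2/2 ok
(2,1)B 5/5 ok
(2,2)B 7/7 ok
(2,4)B 4/4 ok
(3,1)B 5/5 ok
(3,2)B 7/7 ok
(3,3)B 7/7 ok
(3,4)B 4/4 ok
(4,1)B 3/3 ok
(4,2)B 5/5 ok
(4,3)B 6/6 ok
(4,4)B 4/4 ok
(5,4)B 4/4 ok
(6,3)B 4/5 ok
(6,4)B 4/4 ok
(7,1)A 1/1 ok
(7,2)A 1/3 ok
(7,3)B 3/4 ok
(7,4)B 3/3 ok
All meet the threshold, so the configuration is stable.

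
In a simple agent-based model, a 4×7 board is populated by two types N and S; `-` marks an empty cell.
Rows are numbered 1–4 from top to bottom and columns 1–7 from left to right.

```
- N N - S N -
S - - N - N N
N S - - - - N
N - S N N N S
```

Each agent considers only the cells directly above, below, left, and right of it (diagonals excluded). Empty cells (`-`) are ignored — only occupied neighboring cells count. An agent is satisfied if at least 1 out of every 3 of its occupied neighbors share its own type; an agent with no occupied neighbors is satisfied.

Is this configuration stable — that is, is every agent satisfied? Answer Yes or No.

No

(1,2)N 1/1 ok
(1,3)N 1/1 ok
(1,5)S 0/1 unhappy
(1,6)N 1/2 ok
(2,1)S 0/1 unhappy
(2,4)N 0/0 ok
(2,6)N 2/2 ok
(2,7)N 2/2 ok
(3,1)N 1/3 ok
(3,2)S 0/1 unhappy
(3,7)N 1/2 ok
(4,1)N 1/1 ok
(4,3)S 0/1 unhappy
(4,4)N 1/2 ok
(4,5)N 2/2 ok
(4,6)N 1/2 ok
(4,7)S 0/2 unhappy
For instance (1,5) has only 0/1 same-type neighbors, below 1/3.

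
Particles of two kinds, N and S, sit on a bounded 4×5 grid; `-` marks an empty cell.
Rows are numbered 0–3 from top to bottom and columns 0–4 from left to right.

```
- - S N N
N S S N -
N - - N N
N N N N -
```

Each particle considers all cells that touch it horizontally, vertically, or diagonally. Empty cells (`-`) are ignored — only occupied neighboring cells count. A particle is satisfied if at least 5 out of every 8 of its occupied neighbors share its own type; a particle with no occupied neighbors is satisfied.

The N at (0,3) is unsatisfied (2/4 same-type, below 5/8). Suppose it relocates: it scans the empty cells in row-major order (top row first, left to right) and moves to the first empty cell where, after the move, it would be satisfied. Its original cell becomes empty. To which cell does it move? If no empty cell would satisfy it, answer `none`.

Vacating (0,3). Empty cells in order:
  (0,0): 1/2 same-type → still unsatisfied.
  (0,1): 1/4 same-type → still unsatisfied.
  (1,4): 4/4 same-type → satisfied — stop here.

(1,4)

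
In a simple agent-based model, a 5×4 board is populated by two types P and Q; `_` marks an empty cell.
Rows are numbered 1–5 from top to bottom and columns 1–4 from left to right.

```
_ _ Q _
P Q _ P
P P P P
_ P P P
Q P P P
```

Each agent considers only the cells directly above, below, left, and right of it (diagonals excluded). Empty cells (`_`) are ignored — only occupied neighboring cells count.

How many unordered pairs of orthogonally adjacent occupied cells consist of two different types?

Scan each occupied cell's neighbors to the right and below so each pair is counted once.
From row 2: 2 unlike of 4 pairs (running 2/4).
From row 3: 0 unlike of 6 pairs (running 2/10).
From row 4: 0 unlike of 5 pairs (running 2/15).
From row 5: 1 unlike of 3 pairs (running 3/18).
Total adjacent occupied pairs: 18; unlike-type pairs: 3.

3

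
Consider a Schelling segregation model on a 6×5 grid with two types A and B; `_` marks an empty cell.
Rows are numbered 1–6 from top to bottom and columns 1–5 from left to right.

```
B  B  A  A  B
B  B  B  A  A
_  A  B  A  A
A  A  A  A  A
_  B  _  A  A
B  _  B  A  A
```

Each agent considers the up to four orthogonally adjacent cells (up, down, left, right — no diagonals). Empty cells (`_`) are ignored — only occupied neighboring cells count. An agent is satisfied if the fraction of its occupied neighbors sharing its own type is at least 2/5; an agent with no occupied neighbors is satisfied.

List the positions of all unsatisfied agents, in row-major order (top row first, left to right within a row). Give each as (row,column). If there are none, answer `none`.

(1,3), (1,5), (3,2), (3,3), (5,2), (6,3)

(1,1)B 2/2 ✓
(1,2)B 2/3 ✓
(1,3)A 1/3 ✗
(1,4)A 2/3 ✓
(1,5)B 0/2 ✗
(2,1)B 2/2 ✓
(2,2)B 3/4 ✓
(2,3)B 2/4 ✓
(2,4)A 3/4 ✓
(2,5)A 2/3 ✓
(3,2)A 1/3 ✗
(3,3)B 1/4 ✗
(3,4)A 3/4 ✓
(3,5)A 3/3 ✓
(4,1)A 1/1 ✓
(4,2)A 3/4 ✓
(4,3)A 2/3 ✓
(4,4)A 4/4 ✓
(4,5)A 3/3 ✓
(5,2)B 0/1 ✗
(5,4)A 3/3 ✓
(5,5)A 3/3 ✓
(6,1)B 0/0 ✓
(6,3)B 0/1 ✗
(6,4)A 2/3 ✓
(6,5)A 2/2 ✓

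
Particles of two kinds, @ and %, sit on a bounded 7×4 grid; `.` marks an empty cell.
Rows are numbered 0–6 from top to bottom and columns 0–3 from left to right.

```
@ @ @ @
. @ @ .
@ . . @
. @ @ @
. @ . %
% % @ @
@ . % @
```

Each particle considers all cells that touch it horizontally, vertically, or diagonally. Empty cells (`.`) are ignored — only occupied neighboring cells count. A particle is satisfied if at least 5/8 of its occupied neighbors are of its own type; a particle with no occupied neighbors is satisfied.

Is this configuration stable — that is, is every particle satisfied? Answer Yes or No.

No

Row 0: (0,0)@ 2/2 ✓ · (0,1)@ 4/4 ✓ · (0,2)@ 4/4 ✓ · (0,3)@ 2/2 ✓
Row 1: (1,1)@ 5/5 ✓ · (1,2)@ 5/5 ✓
Row 2: (2,0)@ 2/2 ✓ · (2,3)@ 3/3 ✓
Row 3: (3,1)@ 3/3 ✓ · (3,2)@ 4/5 ✓ · (3,3)@ 2/3 ✓
Row 4: (4,1)@ 3/5 ✗ · (4,3)% 0/4 ✗
Row 5: (5,0)% 1/3 ✗ · (5,1)% 2/5 ✗ · (5,2)@ 3/6 ✗ · (5,3)@ 2/4 ✗
Row 6: (6,0)@ 0/2 ✗ · (6,2)% 1/4 ✗ · (6,3)@ 2/3 ✓
For instance (4,1) has only 3/5 same-type neighbors, below 5/8.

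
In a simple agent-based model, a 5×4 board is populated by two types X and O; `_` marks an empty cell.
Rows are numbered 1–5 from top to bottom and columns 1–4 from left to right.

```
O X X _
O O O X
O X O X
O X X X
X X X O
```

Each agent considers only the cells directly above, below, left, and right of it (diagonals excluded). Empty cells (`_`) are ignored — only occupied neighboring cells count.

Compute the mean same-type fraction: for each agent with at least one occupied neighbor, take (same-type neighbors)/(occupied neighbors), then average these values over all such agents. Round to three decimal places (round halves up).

(1,1)O 1/2
(1,2)X 1/3
(1,3)X 1/2
(2,1)O 3/3
(2,2)O 2/4
(2,3)O 2/4
(2,4)X 1/2
(3,1)O 2/3
(3,2)X 1/4
(3,3)O 1/4
(3,4)X 2/3
(4,1)O 1/3
(4,2)X 3/4
(4,3)X 3/4
(4,4)X 2/3
(5,1)X 1/2
(5,2)X 3/3
(5,3)X 2/3
(5,4)O 0/2
Sum over 19 agents: 1/2 + 1/3 + 1/2 + 3/3 + 2/4 + 2/4 + 1/2 + 2/3 + 1/4 + 1/4 + 2/3 + 1/3 + 3/4 + 3/4 + 2/3 + 1/2 + 3/3 + 2/3 + 0/2 = 31/3; mean = 31/3 ÷ 19 = 31/57 = 0.543859… → 0.544.

0.544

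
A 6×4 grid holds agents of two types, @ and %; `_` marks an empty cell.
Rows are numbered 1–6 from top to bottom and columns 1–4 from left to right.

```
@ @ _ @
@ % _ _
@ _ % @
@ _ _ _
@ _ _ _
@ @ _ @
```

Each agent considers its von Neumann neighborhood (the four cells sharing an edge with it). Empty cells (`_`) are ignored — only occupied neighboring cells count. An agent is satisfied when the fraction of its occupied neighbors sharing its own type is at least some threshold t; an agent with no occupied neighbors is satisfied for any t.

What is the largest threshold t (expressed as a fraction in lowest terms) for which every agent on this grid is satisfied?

0/1

Row 1: (1,1)@ 2/2 · (1,2)@ 1/2 · (1,4)@ — no occupied neighbors
Row 2: (2,1)@ 2/3 · (2,2)% 0/2
Row 3: (3,1)@ 2/2 · (3,3)% 0/1 · (3,4)@ 0/1
Row 4: (4,1)@ 2/2
Row 5: (5,1)@ 2/2
Row 6: (6,1)@ 2/2 · (6,2)@ 1/1 · (6,4)@ — no occupied neighbors
The smallest same-type fraction is 0/2 at (2,2), which reduces to 0/1. Any threshold above that leaves this agent unsatisfied.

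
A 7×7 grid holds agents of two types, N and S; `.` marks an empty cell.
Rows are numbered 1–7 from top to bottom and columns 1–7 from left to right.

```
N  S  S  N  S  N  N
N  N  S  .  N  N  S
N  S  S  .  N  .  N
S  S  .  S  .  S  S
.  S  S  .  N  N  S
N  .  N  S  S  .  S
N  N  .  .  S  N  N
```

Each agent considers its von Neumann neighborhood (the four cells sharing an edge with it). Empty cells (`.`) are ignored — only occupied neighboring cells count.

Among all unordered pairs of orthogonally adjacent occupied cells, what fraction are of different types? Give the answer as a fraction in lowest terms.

7/15

Scan each occupied cell's neighbors to the right and below so each pair is counted once.
Row 1: N(1,1)–S(1,2)≠ N(1,1)–N(2,1)= S(1,2)–S(1,3)= S(1,2)–N(2,2)≠ S(1,3)–N(1,4)≠ S(1,3)–S(2,3)= N(1,4)–S(1,5)≠ S(1,5)–N(1,6)≠ S(1,5)–N(2,5)≠ N(1,6)–N(1,7)= N(1,6)–N(2,6)= N(1,7)–S(2,7)≠  → 7/12 unlike.
Row 2: N(2,1)–N(2,2)= N(2,1)–N(3,1)= N(2,2)–S(2,3)≠ N(2,2)–S(3,2)≠ S(2,3)–S(3,3)= N(2,5)–N(2,6)= N(2,5)–N(3,5)= N(2,6)–S(2,7)≠ S(2,7)–N(3,7)≠  → 4/9 unlike.
Row 3: N(3,1)–S(3,2)≠ N(3,1)–S(4,1)≠ S(3,2)–S(3,3)= S(3,2)–S(4,2)= N(3,7)–S(4,7)≠  → 3/5 unlike.
Row 4: S(4,1)–S(4,2)= S(4,2)–S(5,2)= S(4,6)–S(4,7)= S(4,6)–N(5,6)≠ S(4,7)–S(5,7)=  → 1/5 unlike.
Row 5: S(5,2)–S(5,3)= S(5,3)–N(6,3)≠ N(5,5)–N(5,6)= N(5,5)–S(6,5)≠ N(5,6)–S(5,7)≠ S(5,7)–S(6,7)=  → 3/6 unlike.
Row 6: N(6,1)–N(7,1)= N(6,3)–S(6,4)≠ S(6,4)–S(6,5)= S(6,5)–S(7,5)= S(6,7)–N(7,7)≠  → 2/5 unlike.
Row 7: N(7,1)–N(7,2)= S(7,5)–N(7,6)≠ N(7,6)–N(7,7)=  → 1/3 unlike.
Total adjacent occupied pairs: 45; unlike-type pairs: 21.
21/45 reduces to 7/15.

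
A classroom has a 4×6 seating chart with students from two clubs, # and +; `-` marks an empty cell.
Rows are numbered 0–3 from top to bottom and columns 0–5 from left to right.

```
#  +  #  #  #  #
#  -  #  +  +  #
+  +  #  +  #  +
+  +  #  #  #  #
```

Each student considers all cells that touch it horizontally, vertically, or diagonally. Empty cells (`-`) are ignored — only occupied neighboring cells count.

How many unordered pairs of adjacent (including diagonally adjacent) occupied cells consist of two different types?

Scan each occupied cell's neighbors to the right and below (and the two forward diagonals) so each pair is counted once.
From row 0: 10 unlike of 18 pairs (running 10/18).
From row 1: 10 unlike of 16 pairs (running 20/34).
From row 2: 11 unlike of 21 pairs (running 31/55).
From row 3: 1 unlike of 5 pairs (running 32/60).
Total adjacent occupied pairs: 60; unlike-type pairs: 32.

32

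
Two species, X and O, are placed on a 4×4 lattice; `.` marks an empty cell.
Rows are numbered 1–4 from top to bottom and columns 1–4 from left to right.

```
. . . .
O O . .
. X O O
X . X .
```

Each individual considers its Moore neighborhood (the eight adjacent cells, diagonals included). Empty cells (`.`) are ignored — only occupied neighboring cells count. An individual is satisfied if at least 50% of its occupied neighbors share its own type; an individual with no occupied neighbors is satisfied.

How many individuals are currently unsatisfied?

2

(2,1)O 1/2 ✓
(2,2)O 2/3 ✓
(3,2)X 2/5 ✗
(3,3)O 2/4 ✓
(3,4)O 1/2 ✓
(4,1)X 1/1 ✓
(4,3)X 1/3 ✗
Unsatisfied: (3,2), (4,3) — 2 in total.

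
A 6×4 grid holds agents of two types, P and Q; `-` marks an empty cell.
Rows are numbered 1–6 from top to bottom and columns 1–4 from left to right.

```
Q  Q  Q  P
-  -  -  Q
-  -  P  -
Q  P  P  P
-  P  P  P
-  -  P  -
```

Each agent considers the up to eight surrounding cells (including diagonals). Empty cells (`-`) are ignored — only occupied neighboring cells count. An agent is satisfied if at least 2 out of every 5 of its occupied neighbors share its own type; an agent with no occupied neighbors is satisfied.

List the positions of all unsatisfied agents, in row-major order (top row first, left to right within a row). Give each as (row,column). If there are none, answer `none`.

(1,1)Q 1/1 ok
(1,2)Q 2/2 ok
(1,3)Q 2/3 ok
(1,4)P 0/2 unhappy
(2,4)Q 1/3 unhappy
(3,3)P 3/4 ok
(4,1)Q 0/2 unhappy
(4,2)P 4/5 ok
(4,3)P 6/6 ok
(4,4)P 4/4 ok
(5,2)P 4/5 ok
(5,3)P 6/6 ok
(5,4)P 4/4 ok
(6,3)P 3/3 ok

(1,4), (2,4), (4,1)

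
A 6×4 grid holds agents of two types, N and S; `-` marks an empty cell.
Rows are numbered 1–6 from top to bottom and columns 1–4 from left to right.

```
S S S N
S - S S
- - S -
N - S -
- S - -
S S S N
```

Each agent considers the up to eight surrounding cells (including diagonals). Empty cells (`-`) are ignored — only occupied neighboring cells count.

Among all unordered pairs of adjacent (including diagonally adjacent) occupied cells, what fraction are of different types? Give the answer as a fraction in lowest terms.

Scan each occupied cell's neighbors to the right and below (and the two forward diagonals) so each pair is counted once.
From row 1: 3 unlike of 10 pairs (running 3/10).
From row 2: 0 unlike of 3 pairs (running 3/13).
From row 3: 0 unlike of 1 pairs (running 3/14).
From row 4: 1 unlike of 2 pairs (running 4/16).
From row 5: 0 unlike of 3 pairs (running 4/19).
From row 6: 1 unlike of 3 pairs (running 5/22).
Total adjacent occupied pairs: 22; unlike-type pairs: 5.
5/22 is already in lowest terms.

5/22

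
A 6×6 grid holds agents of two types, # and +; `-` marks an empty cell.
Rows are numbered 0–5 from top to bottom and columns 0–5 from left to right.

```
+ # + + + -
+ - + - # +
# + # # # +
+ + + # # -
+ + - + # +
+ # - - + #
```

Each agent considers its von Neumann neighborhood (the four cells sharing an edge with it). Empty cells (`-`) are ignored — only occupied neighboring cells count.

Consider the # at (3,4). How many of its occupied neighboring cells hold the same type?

Occupied neighbors of (3,4): (2,4)=#, (4,4)=#, (3,3)=#.
Same type (#): 3 of 3.

3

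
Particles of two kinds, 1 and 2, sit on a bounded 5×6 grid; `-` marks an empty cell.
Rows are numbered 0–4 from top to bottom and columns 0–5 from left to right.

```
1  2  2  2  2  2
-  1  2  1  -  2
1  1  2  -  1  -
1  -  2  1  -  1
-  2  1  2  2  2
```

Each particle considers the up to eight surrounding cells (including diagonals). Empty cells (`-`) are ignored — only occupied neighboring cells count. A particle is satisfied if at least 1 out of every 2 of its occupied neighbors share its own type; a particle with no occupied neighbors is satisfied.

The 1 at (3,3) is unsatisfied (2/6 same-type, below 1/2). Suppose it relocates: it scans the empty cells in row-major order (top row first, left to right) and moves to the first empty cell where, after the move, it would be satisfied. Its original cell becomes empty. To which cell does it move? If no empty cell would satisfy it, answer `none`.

(1,0)

Vacating (3,3). Empty cells in order:
  (1,0): 4/5 same-type → satisfied — stop here.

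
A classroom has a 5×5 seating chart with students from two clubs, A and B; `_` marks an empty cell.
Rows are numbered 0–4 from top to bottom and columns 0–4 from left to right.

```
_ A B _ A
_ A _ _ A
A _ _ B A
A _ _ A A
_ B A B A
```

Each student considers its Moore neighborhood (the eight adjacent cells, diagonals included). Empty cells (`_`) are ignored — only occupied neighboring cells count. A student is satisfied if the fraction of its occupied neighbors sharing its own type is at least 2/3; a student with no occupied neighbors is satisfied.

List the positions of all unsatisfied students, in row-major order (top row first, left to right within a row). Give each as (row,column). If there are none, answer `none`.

(0,1)A 1/2 not
(0,2)B 0/2 not
(0,4)A 1/1 satisfied
(1,1)A 2/3 satisfied
(1,4)A 2/3 satisfied
(2,0)A 2/2 satisfied
(2,3)B 0/4 not
(2,4)A 3/4 satisfied
(3,0)A 1/2 not
(3,3)A 4/6 satisfied
(3,4)A 3/5 not
(4,1)B 0/2 not
(4,2)A 1/3 not
(4,3)B 0/4 not
(4,4)A 2/3 satisfied

(0,1), (0,2), (2,3), (3,0), (3,4), (4,1), (4,2), (4,3)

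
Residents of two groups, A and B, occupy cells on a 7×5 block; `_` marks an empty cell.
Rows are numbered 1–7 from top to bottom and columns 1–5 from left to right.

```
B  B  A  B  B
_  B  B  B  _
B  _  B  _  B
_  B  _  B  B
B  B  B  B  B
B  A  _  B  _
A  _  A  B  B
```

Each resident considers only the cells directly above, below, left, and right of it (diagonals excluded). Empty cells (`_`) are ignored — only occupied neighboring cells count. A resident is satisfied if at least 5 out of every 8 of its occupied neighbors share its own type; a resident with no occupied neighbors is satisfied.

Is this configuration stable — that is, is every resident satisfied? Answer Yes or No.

No

(1,1)B 1/1 ok
(1,2)B 2/3 ok
(1,3)A 0/3 unhappy
(1,4)B 2/3 ok
(1,5)B 1/1 ok
(2,2)B 2/2 ok
(2,3)B 3/4 ok
(2,4)B 2/2 ok
(3,1)B 0/0 ok
(3,3)B 1/1 ok
(3,5)B 1/1 ok
(4,2)B 1/1 ok
(4,4)B 2/2 ok
(4,5)B 3/3 ok
(5,1)B 2/2 ok
(5,2)B 3/4 ok
(5,3)B 2/2 ok
(5,4)B 4/4 ok
(5,5)B 2/2 ok
(6,1)B 1/3 unhappy
(6,2)A 0/2 unhappy
(6,4)B 2/2 ok
(7,1)A 0/1 unhappy
(7,3)A 0/1 unhappy
(7,4)B 2/3 ok
(7,5)B 1/1 ok
For instance (1,3) has only 0/3 same-type neighbors, below 5/8.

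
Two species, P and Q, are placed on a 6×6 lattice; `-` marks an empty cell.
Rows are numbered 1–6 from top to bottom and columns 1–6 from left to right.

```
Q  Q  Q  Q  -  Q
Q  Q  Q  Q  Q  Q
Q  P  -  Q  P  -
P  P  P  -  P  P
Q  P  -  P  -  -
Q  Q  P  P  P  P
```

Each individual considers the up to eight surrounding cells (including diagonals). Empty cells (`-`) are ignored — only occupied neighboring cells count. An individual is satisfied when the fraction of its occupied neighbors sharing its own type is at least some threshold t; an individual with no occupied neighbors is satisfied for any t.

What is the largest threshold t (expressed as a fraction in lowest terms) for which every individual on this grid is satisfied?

1/3

Row 1: (1,1)Q 3/3 · (1,2)Q 5/5 · (1,3)Q 5/5 · (1,4)Q 4/4 · (1,6)Q 2/2
Row 2: (2,1)Q 4/5 · (2,2)Q 6/7 · (2,3)Q 6/7 · (2,4)Q 5/6 · (2,5)Q 5/6 · (2,6)Q 2/3
Row 3: (3,1)Q 2/5 · (3,2)P 3/7 · (3,4)Q 3/6 · (3,5)P 2/6
Row 4: (4,1)P 3/5 · (4,2)P 4/6 · (4,3)P 4/5 · (4,5)P 3/4 · (4,6)P 2/2
Row 5: (5,1)Q 2/5 · (5,2)P 4/7 · (5,4)P 5/5
Row 6: (6,1)Q 2/3 · (6,2)Q 2/4 · (6,3)P 3/4 · (6,4)P 3/3 · (6,5)P 3/3 · (6,6)P 1/1
The smallest same-type fraction is 2/6 at (3,5), which reduces to 1/3. Any threshold above that leaves this individual unsatisfied.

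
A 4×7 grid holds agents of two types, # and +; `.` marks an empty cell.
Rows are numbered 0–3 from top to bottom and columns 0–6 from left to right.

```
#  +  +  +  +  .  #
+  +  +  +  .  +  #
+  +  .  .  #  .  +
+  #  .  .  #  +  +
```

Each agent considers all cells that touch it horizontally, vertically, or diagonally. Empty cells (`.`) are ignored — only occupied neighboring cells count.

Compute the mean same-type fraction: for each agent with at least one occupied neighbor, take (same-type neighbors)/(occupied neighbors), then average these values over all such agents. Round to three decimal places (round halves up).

0.657

(0,0)# 0/3
(0,1)+ 4/5
(0,2)+ 5/5
(0,3)+ 4/4
(0,4)+ 3/3
(0,6)# 1/2
(1,0)+ 4/5
(1,1)+ 6/7
(1,2)+ 6/6
(1,3)+ 4/5
(1,5)+ 2/5
(1,6)# 1/3
(2,0)+ 4/5
(2,1)+ 5/6
(2,4)# 1/4
(2,6)+ 3/4
(3,0)+ 2/3
(3,1)# 0/3
(3,4)# 1/2
(3,5)+ 2/4
(3,6)+ 2/2
Sum over 21 agents: 0/3 + 4/5 + 5/5 + 4/4 + 3/3 + 1/2 + 4/5 + 6/7 + 6/6 + 4/5 + 2/5 + 1/3 + 4/5 + 5/6 + 1/4 + 3/4 + 2/3 + 0/3 + 1/2 + 2/4 + 2/2 = 1448/105; mean = 1448/105 ÷ 21 = 1448/2205 = 0.656689… → 0.657.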